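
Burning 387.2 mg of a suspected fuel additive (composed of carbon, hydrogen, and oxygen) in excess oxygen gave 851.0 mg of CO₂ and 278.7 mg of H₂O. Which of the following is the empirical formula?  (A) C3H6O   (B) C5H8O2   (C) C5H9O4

mol C = 0.8510 g CO₂ ÷ 44.009 g/mol = 0.019337 mol
mol H = 2 × 0.2787 g H₂O ÷ 18.015 g/mol = 0.030941 mol
mass O = 0.3872 − (0.23226 + 0.031188) = 0.12376 g → mol O = 0.12376 ÷ 15.999 = 0.0077352 mol
Divide by the smallest (0.0077352 mol): C 2.500, H 4.000, O 1.000
Multiplying each by 2 gives whole numbers: C 5.00, H 8.00, O 2.00

(B) C5H8O2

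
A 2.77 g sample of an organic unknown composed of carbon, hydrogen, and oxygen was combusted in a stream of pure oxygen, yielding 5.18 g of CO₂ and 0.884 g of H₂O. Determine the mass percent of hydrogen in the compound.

mol C = 5.18 g CO₂ ÷ 44.009 g/mol = 0.1177 mol
mol H = 2 × 0.884 g H₂O ÷ 18.015 g/mol = 0.09814 mol
mass O = 2.77 − (1.414 + 0.09893) = 1.257 g → mol O = 1.257 ÷ 15.999 = 0.07859 mol
mass % H = 0.09893 g ÷ 2.77 g × 100%

3.6%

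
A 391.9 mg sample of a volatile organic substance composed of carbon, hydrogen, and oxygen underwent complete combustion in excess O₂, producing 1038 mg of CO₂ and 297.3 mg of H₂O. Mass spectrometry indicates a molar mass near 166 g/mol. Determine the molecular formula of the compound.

mol C = 1.038 g CO₂ ÷ 44.009 g/mol = 0.023586 mol
mol H = 2 × 0.2973 g H₂O ÷ 18.015 g/mol = 0.033006 mol
mass O = 0.3919 − (0.28329 + 0.033270) = 0.075338 g → mol O = 0.075338 ÷ 15.999 = 0.0047089 mol
Divide by the smallest (0.0047089 mol): C 5.009, H 7.009, O 1.000
Empirical formula: C5H7O
Empirical-formula mass = 83.11 g/mol; 166 ÷ 83.11 ≈ 2, so the molecular formula is C10H14O2.

C10H14O2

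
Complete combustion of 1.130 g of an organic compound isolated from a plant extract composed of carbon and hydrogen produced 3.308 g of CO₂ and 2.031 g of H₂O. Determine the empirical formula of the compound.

CH3

mol C = 3.308 g CO₂ ÷ 44.009 g/mol = 0.075166 mol
mol H = 2 × 2.031 g H₂O ÷ 18.015 g/mol = 0.22548 mol
Divide by the smallest (0.075166 mol): C 1.000, H 3.000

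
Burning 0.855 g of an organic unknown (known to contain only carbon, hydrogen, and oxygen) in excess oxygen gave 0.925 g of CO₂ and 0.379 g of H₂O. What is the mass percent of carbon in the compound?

29.5%

mol C = 0.925 g CO₂ ÷ 44.009 g/mol = 0.02102 mol
mol H = 2 × 0.379 g H₂O ÷ 18.015 g/mol = 0.04208 mol
mass O = 0.855 − (0.2525 + 0.04241) = 0.5601 g → mol O = 0.5601 ÷ 15.999 = 0.03501 mol
mass % C = 0.2525 g ÷ 0.855 g × 100%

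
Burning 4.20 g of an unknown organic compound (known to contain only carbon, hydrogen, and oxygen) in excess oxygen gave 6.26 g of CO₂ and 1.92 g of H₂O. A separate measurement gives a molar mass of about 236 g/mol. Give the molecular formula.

C8H12O8

mol C = 6.26 g CO₂ ÷ 44.009 g/mol = 0.1422 mol
mol H = 2 × 1.92 g H₂O ÷ 18.015 g/mol = 0.2132 mol
mass O = 4.20 − (1.708 + 0.2149) = 2.277 g → mol O = 2.277 ÷ 15.999 = 0.1423 mol
Divide by the smallest (0.1422 mol): C 1.000, H 1.499, O 1.000
Multiplying each by 2 gives whole numbers: C 2.00, H 3.00, O 2.00
Empirical formula: C2H3O2
Empirical-formula mass = 59.04 g/mol; 236 ÷ 59.04 ≈ 4, so the molecular formula is C8H12O8.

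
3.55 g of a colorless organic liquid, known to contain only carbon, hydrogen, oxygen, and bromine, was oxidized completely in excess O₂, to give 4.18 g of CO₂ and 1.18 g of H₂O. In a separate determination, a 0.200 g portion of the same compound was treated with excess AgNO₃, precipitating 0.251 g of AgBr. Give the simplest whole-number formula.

mol C = 4.18 g CO₂ ÷ 44.009 g/mol = 0.09498 mol
mol H = 2 × 1.18 g H₂O ÷ 18.015 g/mol = 0.1310 mol
From the AgBr data: mol Br per gram of compound = (0.251 ÷ 187.772) ÷ 0.200 = 0.006684 mol/g, so in the 3.55 g combustion sample mol Br = 0.02373 mol
mass O = 3.55 − (1.141 + 0.1320 + 1.896) = 0.3813 g → mol O = 0.3813 ÷ 15.999 = 0.02383 mol
Divide by the smallest (0.02373 mol): C 4.003, H 5.521, Br 1.000, O 1.004
Multiplying each by 2 gives whole numbers: C 8.01, H 11.04, Br 2.00, O 2.01

C8H11Br2O2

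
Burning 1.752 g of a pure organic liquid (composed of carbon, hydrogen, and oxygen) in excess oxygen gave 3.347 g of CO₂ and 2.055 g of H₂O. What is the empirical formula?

C2H6O

mol C = 3.347 g CO₂ ÷ 44.009 g/mol = 0.076053 mol
mol H = 2 × 2.055 g H₂O ÷ 18.015 g/mol = 0.22814 mol
mass O = 1.752 − (0.91347 + 0.22997) = 0.60856 g → mol O = 0.60856 ÷ 15.999 = 0.038038 mol
Divide by the smallest (0.038038 mol): C 1.999, H 5.998, O 1.000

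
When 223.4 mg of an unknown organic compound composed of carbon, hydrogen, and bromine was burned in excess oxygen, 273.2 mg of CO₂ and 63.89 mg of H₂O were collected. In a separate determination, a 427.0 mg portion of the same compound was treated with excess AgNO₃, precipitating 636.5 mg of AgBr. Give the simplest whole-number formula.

C7H8Br2

mol C = 0.2732 g CO₂ ÷ 44.009 g/mol = 0.0062078 mol
mol H = 2 × 0.06389 g H₂O ÷ 18.015 g/mol = 0.0070930 mol
From the AgBr data: mol Br per gram of compound = (0.6365 ÷ 187.772) ÷ 0.4270 = 0.0079385 mol/g, so in the 0.2234 g combustion sample mol Br = 0.0017735 mol
Divide by the smallest (0.0017735 mol): C 3.500, H 4.000, Br 1.000
Multiplying each by 2 gives whole numbers: C 7.00, H 8.00, Br 2.00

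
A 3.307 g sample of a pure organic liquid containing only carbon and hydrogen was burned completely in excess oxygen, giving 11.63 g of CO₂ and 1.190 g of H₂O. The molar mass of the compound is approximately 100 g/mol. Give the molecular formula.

C8H4

mol C = 11.63 g CO₂ ÷ 44.009 g/mol = 0.26426 mol
mol H = 2 × 1.190 g H₂O ÷ 18.015 g/mol = 0.13211 mol
Divide by the smallest (0.13211 mol): C 2.000, H 1.000
Empirical formula: C2H
Empirical-formula mass = 25.03 g/mol; 100 ÷ 25.03 ≈ 4, so the molecular formula is C8H4.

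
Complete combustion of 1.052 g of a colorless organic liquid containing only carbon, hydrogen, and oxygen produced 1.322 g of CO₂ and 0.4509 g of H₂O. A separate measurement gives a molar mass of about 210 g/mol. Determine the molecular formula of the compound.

C6H10O8

mol C = 1.322 g CO₂ ÷ 44.009 g/mol = 0.030039 mol
mol H = 2 × 0.4509 g H₂O ÷ 18.015 g/mol = 0.050058 mol
mass O = 1.052 − (0.36080 + 0.050459) = 0.64074 g → mol O = 0.64074 ÷ 15.999 = 0.040049 mol
Divide by the smallest (0.030039 mol): C 1.000, H 1.666, O 1.333
Multiplying each by 3 gives whole numbers: C 3.00, H 5.00, O 4.00
Empirical formula: C3H5O4
Empirical-formula mass = 105.07 g/mol; 210 ÷ 105.07 ≈ 2, so the molecular formula is C6H10O8.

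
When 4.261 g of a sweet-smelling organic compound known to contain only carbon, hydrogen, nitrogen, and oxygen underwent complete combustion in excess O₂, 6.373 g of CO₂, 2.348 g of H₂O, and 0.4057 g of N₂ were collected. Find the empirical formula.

mol C = 6.373 g CO₂ ÷ 44.009 g/mol = 0.14481 mol
mol H = 2 × 2.348 g H₂O ÷ 18.015 g/mol = 0.26067 mol
mol N = 2 × 0.4057 g N₂ ÷ 28.014 g/mol = 0.028964 mol
mass O = 4.261 − (1.7393 + 0.26276 + 0.40570) = 1.8532 g → mol O = 1.8532 ÷ 15.999 = 0.11583 mol
Divide by the smallest (0.028964 mol): C 5.000, H 9.000, N 1.000, O 3.999

C5H9NO4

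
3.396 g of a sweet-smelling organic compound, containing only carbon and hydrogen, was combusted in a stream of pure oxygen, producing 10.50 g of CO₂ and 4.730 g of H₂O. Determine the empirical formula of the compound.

C5H11

mol C = 10.50 g CO₂ ÷ 44.009 g/mol = 0.23859 mol
mol H = 2 × 4.730 g H₂O ÷ 18.015 g/mol = 0.52512 mol
Divide by the smallest (0.23859 mol): C 1.000, H 2.201
Multiplying each by 5 gives whole numbers: C 5.00, H 11.00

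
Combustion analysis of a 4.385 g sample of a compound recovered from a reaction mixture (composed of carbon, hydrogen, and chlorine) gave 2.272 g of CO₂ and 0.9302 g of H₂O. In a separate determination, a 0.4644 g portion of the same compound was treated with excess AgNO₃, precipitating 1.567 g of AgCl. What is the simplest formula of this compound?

CH2Cl2

mol C = 2.272 g CO₂ ÷ 44.009 g/mol = 0.051626 mol
mol H = 2 × 0.9302 g H₂O ÷ 18.015 g/mol = 0.10327 mol
From the AgCl data: mol Cl per gram of compound = (1.567 ÷ 143.318) ÷ 0.4644 = 0.023544 mol/g, so in the 4.385 g combustion sample mol Cl = 0.10324 mol
Divide by the smallest (0.051626 mol): C 1.000, H 2.000, Cl 2.000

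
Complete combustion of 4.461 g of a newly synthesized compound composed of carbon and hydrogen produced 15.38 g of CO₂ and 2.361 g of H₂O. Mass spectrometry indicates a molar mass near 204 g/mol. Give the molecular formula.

C16H12

mol C = 15.38 g CO₂ ÷ 44.009 g/mol = 0.34947 mol
mol H = 2 × 2.361 g H₂O ÷ 18.015 g/mol = 0.26211 mol
Divide by the smallest (0.26211 mol): C 1.333, H 1.000
Multiplying each by 3 gives whole numbers: C 4.00, H 3.00
Empirical formula: C4H3
Empirical-formula mass = 51.07 g/mol; 204 ÷ 51.07 ≈ 4, so the molecular formula is C16H12.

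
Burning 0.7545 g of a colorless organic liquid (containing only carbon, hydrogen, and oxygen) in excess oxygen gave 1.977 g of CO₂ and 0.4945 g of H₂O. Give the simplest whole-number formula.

mol C = 1.977 g CO₂ ÷ 44.009 g/mol = 0.044923 mol
mol H = 2 × 0.4945 g H₂O ÷ 18.015 g/mol = 0.054899 mol
mass O = 0.7545 − (0.53957 + 0.055338) = 0.15960 g → mol O = 0.15960 ÷ 15.999 = 0.0099754 mol
Divide by the smallest (0.0099754 mol): C 4.503, H 5.503, O 1.000
Multiplying each by 2 gives whole numbers: C 9.01, H 11.01, O 2.00

C9H11O2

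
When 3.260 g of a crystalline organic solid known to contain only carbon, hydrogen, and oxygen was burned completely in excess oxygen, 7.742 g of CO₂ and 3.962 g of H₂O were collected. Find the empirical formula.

C4H10O

mol C = 7.742 g CO₂ ÷ 44.009 g/mol = 0.17592 mol
mol H = 2 × 3.962 g H₂O ÷ 18.015 g/mol = 0.43986 mol
mass O = 3.260 − (2.1130 + 0.44337) = 0.70367 g → mol O = 0.70367 ÷ 15.999 = 0.043982 mol
Divide by the smallest (0.043982 mol): C 4.000, H 10.001, O 1.000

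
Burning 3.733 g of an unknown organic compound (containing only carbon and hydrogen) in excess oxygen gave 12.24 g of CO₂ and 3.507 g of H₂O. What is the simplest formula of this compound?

mol C = 12.24 g CO₂ ÷ 44.009 g/mol = 0.27812 mol
mol H = 2 × 3.507 g H₂O ÷ 18.015 g/mol = 0.38934 mol
Divide by the smallest (0.27812 mol): C 1.000, H 1.400
Multiplying each by 5 gives whole numbers: C 5.00, H 7.00

C5H7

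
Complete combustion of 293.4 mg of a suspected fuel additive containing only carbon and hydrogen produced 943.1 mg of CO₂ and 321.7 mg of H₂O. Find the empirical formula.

C3H5

mol C = 0.9431 g CO₂ ÷ 44.009 g/mol = 0.021430 mol
mol H = 2 × 0.3217 g H₂O ÷ 18.015 g/mol = 0.035715 mol
Divide by the smallest (0.021430 mol): C 1.000, H 1.667
Multiplying each by 3 gives whole numbers: C 3.00, H 5.00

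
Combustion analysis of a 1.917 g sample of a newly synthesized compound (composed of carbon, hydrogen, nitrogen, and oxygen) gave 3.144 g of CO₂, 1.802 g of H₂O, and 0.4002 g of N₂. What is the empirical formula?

mol C = 3.144 g CO₂ ÷ 44.009 g/mol = 0.071440 mol
mol H = 2 × 1.802 g H₂O ÷ 18.015 g/mol = 0.20006 mol
mol N = 2 × 0.4002 g N₂ ÷ 28.014 g/mol = 0.028571 mol
mass O = 1.917 − (0.85807 + 0.20166 + 0.40020) = 0.45708 g → mol O = 0.45708 ÷ 15.999 = 0.028569 mol
Divide by the smallest (0.028569 mol): C 2.501, H 7.002, N 1.000, O 1.000
Multiplying each by 2 gives whole numbers: C 5.00, H 14.00, N 2.00, O 2.00

C5H14N2O2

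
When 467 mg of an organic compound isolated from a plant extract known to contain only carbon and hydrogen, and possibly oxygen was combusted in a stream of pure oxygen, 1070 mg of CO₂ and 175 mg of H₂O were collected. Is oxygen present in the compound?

yes

mol C = 1.07 g CO₂ ÷ 44.009 g/mol = 0.02431 mol
mol H = 2 × 0.175 g H₂O ÷ 18.015 g/mol = 0.01943 mol
C and H account for only 0.3116 g of the 0.467 g sample; the remaining 0.1554 g must be oxygen.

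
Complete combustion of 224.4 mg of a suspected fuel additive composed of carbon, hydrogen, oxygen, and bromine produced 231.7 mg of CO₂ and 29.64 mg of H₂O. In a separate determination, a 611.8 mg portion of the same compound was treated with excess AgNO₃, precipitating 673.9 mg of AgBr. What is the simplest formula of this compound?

C8H5Br2O5

mol C = 0.2317 g CO₂ ÷ 44.009 g/mol = 0.0052648 mol
mol H = 2 × 0.02964 g H₂O ÷ 18.015 g/mol = 0.0032906 mol
From the AgBr data: mol Br per gram of compound = (0.6739 ÷ 187.772) ÷ 0.6118 = 0.0058662 mol/g, so in the 0.2244 g combustion sample mol Br = 0.0013164 mol
mass O = 0.2244 − (0.063236 + 0.0033169 + 0.10518) = 0.052664 g → mol O = 0.052664 ÷ 15.999 = 0.0032917 mol
Divide by the smallest (0.0013164 mol): C 4.000, H 2.500, Br 1.000, O 2.501
Multiplying each by 2 gives whole numbers: C 8.00, H 5.00, Br 2.00, O 5.00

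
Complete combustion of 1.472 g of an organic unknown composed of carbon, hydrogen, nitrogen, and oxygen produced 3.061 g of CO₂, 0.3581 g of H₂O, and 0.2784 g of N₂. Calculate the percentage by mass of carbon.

56.75%

mol C = 3.061 g CO₂ ÷ 44.009 g/mol = 0.069554 mol
mol H = 2 × 0.3581 g H₂O ÷ 18.015 g/mol = 0.039756 mol
mol N = 2 × 0.2784 g N₂ ÷ 28.014 g/mol = 0.019876 mol
mass O = 1.472 − (0.83541 + 0.040074 + 0.27840) = 0.31811 g → mol O = 0.31811 ÷ 15.999 = 0.019883 mol
mass % C = 0.83541 g ÷ 1.472 g × 100%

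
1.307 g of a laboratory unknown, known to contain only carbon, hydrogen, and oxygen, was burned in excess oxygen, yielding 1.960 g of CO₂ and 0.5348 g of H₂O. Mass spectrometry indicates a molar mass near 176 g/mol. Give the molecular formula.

C6H8O6

mol C = 1.960 g CO₂ ÷ 44.009 g/mol = 0.044536 mol
mol H = 2 × 0.5348 g H₂O ÷ 18.015 g/mol = 0.059373 mol
mass O = 1.307 − (0.53493 + 0.059848) = 0.71223 g → mol O = 0.71223 ÷ 15.999 = 0.044517 mol
Divide by the smallest (0.044517 mol): C 1.000, H 1.334, O 1.000
Multiplying each by 3 gives whole numbers: C 3.00, H 4.00, O 3.00
Empirical formula: C3H4O3
Empirical-formula mass = 88.06 g/mol; 176 ÷ 88.06 ≈ 2, so the molecular formula is C6H8O6.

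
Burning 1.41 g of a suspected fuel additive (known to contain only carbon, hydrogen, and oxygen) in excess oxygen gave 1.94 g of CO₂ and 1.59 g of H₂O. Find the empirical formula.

mol C = 1.94 g CO₂ ÷ 44.009 g/mol = 0.04408 mol
mol H = 2 × 1.59 g H₂O ÷ 18.015 g/mol = 0.1765 mol
mass O = 1.41 − (0.5295 + 0.1779) = 0.7026 g → mol O = 0.7026 ÷ 15.999 = 0.04392 mol
Divide by the smallest (0.04392 mol): C 1.004, H 4.020, O 1.000

CH4O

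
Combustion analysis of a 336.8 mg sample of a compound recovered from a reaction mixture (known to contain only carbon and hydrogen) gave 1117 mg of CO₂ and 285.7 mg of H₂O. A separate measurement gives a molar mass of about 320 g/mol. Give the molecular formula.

C24H30

mol C = 1.117 g CO₂ ÷ 44.009 g/mol = 0.025381 mol
mol H = 2 × 0.2857 g H₂O ÷ 18.015 g/mol = 0.031718 mol
Divide by the smallest (0.025381 mol): C 1.000, H 1.250
Multiplying each by 4 gives whole numbers: C 4.00, H 5.00
Empirical formula: C4H5
Empirical-formula mass = 53.08 g/mol; 320 ÷ 53.08 ≈ 6, so the molecular formula is C24H30.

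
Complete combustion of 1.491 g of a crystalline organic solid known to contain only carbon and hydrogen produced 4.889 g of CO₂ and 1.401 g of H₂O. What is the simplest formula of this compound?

C5H7

mol C = 4.889 g CO₂ ÷ 44.009 g/mol = 0.11109 mol
mol H = 2 × 1.401 g H₂O ÷ 18.015 g/mol = 0.15554 mol
Divide by the smallest (0.11109 mol): C 1.000, H 1.400
Multiplying each by 5 gives whole numbers: C 5.00, H 7.00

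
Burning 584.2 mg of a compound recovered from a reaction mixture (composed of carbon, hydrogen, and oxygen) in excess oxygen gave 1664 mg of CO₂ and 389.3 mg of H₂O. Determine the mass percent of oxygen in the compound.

mol C = 1.664 g CO₂ ÷ 44.009 g/mol = 0.037810 mol
mol H = 2 × 0.3893 g H₂O ÷ 18.015 g/mol = 0.043220 mol
mass O = 0.5842 − (0.45414 + 0.043565) = 0.086493 g → mol O = 0.086493 ÷ 15.999 = 0.0054062 mol
mass % O = 0.086493 g ÷ 0.5842 g × 100%

14.81%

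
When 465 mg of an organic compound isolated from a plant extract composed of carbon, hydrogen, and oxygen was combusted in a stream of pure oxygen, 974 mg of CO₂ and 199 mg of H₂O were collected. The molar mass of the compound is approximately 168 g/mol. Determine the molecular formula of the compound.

mol C = 0.974 g CO₂ ÷ 44.009 g/mol = 0.02213 mol
mol H = 2 × 0.199 g H₂O ÷ 18.015 g/mol = 0.02209 mol
mass O = 0.465 − (0.2658 + 0.02227) = 0.1769 g → mol O = 0.1769 ÷ 15.999 = 0.01106 mol
Divide by the smallest (0.01106 mol): C 2.002, H 1.998, O 1.000
Empirical formula: C2H2O
Empirical-formula mass = 42.04 g/mol; 168 ÷ 42.04 ≈ 4, so the molecular formula is C8H8O4.

C8H8O4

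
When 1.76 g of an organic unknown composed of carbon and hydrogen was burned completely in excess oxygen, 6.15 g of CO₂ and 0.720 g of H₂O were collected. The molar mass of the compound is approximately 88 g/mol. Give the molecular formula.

mol C = 6.15 g CO₂ ÷ 44.009 g/mol = 0.1397 mol
mol H = 2 × 0.720 g H₂O ÷ 18.015 g/mol = 0.07993 mol
Divide by the smallest (0.07993 mol): C 1.748, H 1.000
Multiplying each by 4 gives whole numbers: C 6.99, H 4.00
Empirical formula: C7H4
Empirical-formula mass = 88.11 g/mol; 88 ÷ 88.11 ≈ 1, so the molecular formula is C7H4.

C7H4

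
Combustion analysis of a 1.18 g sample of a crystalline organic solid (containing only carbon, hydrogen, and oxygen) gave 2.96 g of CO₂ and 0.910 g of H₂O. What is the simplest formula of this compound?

C4H6O

mol C = 2.96 g CO₂ ÷ 44.009 g/mol = 0.06726 mol
mol H = 2 × 0.910 g H₂O ÷ 18.015 g/mol = 0.1010 mol
mass O = 1.18 − (0.8078 + 0.1018) = 0.2703 g → mol O = 0.2703 ÷ 15.999 = 0.01690 mol
Divide by the smallest (0.01690 mol): C 3.981, H 5.979, O 1.000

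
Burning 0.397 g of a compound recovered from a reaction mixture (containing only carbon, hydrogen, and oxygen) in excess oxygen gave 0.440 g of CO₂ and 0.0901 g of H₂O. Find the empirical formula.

C3H3O5

mol C = 0.440 g CO₂ ÷ 44.009 g/mol = 0.009998 mol
mol H = 2 × 0.0901 g H₂O ÷ 18.015 g/mol = 0.01000 mol
mass O = 0.397 − (0.1201 + 0.01008) = 0.2668 g → mol O = 0.2668 ÷ 15.999 = 0.01668 mol
Divide by the smallest (0.009998 mol): C 1.000, H 1.000, O 1.668
Multiplying each by 3 gives whole numbers: C 3.00, H 3.00, O 5.00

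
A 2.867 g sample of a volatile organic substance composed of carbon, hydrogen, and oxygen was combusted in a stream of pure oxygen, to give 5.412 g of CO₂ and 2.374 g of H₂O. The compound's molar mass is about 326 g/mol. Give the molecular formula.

C14H30O8

mol C = 5.412 g CO₂ ÷ 44.009 g/mol = 0.12297 mol
mol H = 2 × 2.374 g H₂O ÷ 18.015 g/mol = 0.26356 mol
mass O = 2.867 − (1.4771 + 0.26567) = 1.1243 g → mol O = 1.1243 ÷ 15.999 = 0.070272 mol
Divide by the smallest (0.070272 mol): C 1.750, H 3.751, O 1.000
Multiplying each by 4 gives whole numbers: C 7.00, H 15.00, O 4.00
Empirical formula: C7H15O4
Empirical-formula mass = 163.19 g/mol; 326 ÷ 163.19 ≈ 2, so the molecular formula is C14H30O8.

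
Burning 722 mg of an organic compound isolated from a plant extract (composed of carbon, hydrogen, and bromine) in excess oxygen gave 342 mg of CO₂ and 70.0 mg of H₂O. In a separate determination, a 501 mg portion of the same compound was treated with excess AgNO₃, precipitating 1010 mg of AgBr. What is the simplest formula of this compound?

CHBr

mol C = 0.342 g CO₂ ÷ 44.009 g/mol = 0.007771 mol
mol H = 2 × 0.0700 g H₂O ÷ 18.015 g/mol = 0.007771 mol
From the AgBr data: mol Br per gram of compound = (1.01 ÷ 187.772) ÷ 0.501 = 0.01074 mol/g, so in the 0.722 g combustion sample mol Br = 0.007752 mol
Divide by the smallest (0.007752 mol): C 1.003, H 1.003, Br 1.000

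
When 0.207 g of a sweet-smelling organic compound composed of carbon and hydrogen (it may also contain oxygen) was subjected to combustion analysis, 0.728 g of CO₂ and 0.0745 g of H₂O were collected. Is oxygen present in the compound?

no

mol C = 0.728 g CO₂ ÷ 44.009 g/mol = 0.01654 mol
mol H = 2 × 0.0745 g H₂O ÷ 18.015 g/mol = 0.008271 mol
C and H together account for 0.2070 g — essentially the entire 0.207 g sample — so the compound contains no oxygen.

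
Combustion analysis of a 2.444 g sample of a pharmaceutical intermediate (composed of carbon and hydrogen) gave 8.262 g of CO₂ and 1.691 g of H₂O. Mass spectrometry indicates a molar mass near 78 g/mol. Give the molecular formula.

mol C = 8.262 g CO₂ ÷ 44.009 g/mol = 0.18773 mol
mol H = 2 × 1.691 g H₂O ÷ 18.015 g/mol = 0.18773 mol
Divide by the smallest (0.18773 mol): C 1.000, H 1.000
Empirical formula: CH
Empirical-formula mass = 13.02 g/mol; 78 ÷ 13.02 ≈ 6, so the molecular formula is C6H6.

C6H6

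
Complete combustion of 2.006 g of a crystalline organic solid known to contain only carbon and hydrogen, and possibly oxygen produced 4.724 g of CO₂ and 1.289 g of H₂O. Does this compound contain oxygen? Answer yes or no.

mol C = 4.724 g CO₂ ÷ 44.009 g/mol = 0.10734 mol
mol H = 2 × 1.289 g H₂O ÷ 18.015 g/mol = 0.14310 mol
C and H account for only 1.4335 g of the 2.006 g sample; the remaining 0.57247 g must be oxygen.

yes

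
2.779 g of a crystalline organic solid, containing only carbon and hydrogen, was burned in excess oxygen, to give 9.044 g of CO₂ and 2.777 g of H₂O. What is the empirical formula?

mol C = 9.044 g CO₂ ÷ 44.009 g/mol = 0.20550 mol
mol H = 2 × 2.777 g H₂O ÷ 18.015 g/mol = 0.30830 mol
Divide by the smallest (0.20550 mol): C 1.000, H 1.500
Multiplying each by 2 gives whole numbers: C 2.00, H 3.00

C2H3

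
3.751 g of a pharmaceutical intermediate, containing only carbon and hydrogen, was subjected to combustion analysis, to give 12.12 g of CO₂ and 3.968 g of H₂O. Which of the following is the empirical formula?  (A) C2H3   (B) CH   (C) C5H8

mol C = 12.12 g CO₂ ÷ 44.009 g/mol = 0.27540 mol
mol H = 2 × 3.968 g H₂O ÷ 18.015 g/mol = 0.44052 mol
Divide by the smallest (0.27540 mol): C 1.000, H 1.600
Multiplying each by 5 gives whole numbers: C 5.00, H 8.00

(C) C5H8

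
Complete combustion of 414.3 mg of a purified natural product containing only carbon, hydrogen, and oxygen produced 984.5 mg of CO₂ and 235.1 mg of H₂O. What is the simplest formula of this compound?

mol C = 0.9845 g CO₂ ÷ 44.009 g/mol = 0.022370 mol
mol H = 2 × 0.2351 g H₂O ÷ 18.015 g/mol = 0.026100 mol
mass O = 0.4143 − (0.26869 + 0.026309) = 0.11930 g → mol O = 0.11930 ÷ 15.999 = 0.0074567 mol
Divide by the smallest (0.0074567 mol): C 3.000, H 3.500, O 1.000
Multiplying each by 2 gives whole numbers: C 6.00, H 7.00, O 2.00

C6H7O2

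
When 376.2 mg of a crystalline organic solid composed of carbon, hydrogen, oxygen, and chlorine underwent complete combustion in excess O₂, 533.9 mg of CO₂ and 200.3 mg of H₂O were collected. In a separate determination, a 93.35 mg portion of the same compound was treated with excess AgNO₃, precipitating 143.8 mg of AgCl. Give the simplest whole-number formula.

mol C = 0.5339 g CO₂ ÷ 44.009 g/mol = 0.012132 mol
mol H = 2 × 0.2003 g H₂O ÷ 18.015 g/mol = 0.022237 mol
From the AgCl data: mol Cl per gram of compound = (0.1438 ÷ 143.318) ÷ 0.09335 = 0.010748 mol/g, so in the 0.3762 g combustion sample mol Cl = 0.0040435 mol
mass O = 0.3762 − (0.14571 + 0.022415 + 0.14334) = 0.064729 g → mol O = 0.064729 ÷ 15.999 = 0.0040458 mol
Divide by the smallest (0.0040435 mol): C 3.000, H 5.499, Cl 1.000, O 1.001
Multiplying each by 2 gives whole numbers: C 6.00, H 11.00, Cl 2.00, O 2.00

C6H11Cl2O2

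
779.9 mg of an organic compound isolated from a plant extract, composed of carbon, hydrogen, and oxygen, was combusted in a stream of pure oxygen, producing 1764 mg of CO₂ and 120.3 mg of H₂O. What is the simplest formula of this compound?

mol C = 1.764 g CO₂ ÷ 44.009 g/mol = 0.040083 mol
mol H = 2 × 0.1203 g H₂O ÷ 18.015 g/mol = 0.013356 mol
mass O = 0.7799 − (0.48143 + 0.013462) = 0.28500 g → mol O = 0.28500 ÷ 15.999 = 0.017814 mol
Divide by the smallest (0.013356 mol): C 3.001, H 1.000, O 1.334
Multiplying each by 3 gives whole numbers: C 9.00, H 3.00, O 4.00

C9H3O4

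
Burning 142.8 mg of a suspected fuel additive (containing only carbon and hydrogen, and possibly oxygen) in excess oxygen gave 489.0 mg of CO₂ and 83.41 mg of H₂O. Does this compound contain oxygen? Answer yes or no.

mol C = 0.4890 g CO₂ ÷ 44.009 g/mol = 0.011111 mol
mol H = 2 × 0.08341 g H₂O ÷ 18.015 g/mol = 0.0092601 mol
C and H together account for 0.14279 g — essentially the entire 0.1428 g sample — so the compound contains no oxygen.

no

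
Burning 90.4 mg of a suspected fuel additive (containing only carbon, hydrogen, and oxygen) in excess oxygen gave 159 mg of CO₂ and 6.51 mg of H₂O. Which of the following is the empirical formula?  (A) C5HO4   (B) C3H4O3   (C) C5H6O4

(A) C5HO4

mol C = 0.159 g CO₂ ÷ 44.009 g/mol = 0.003613 mol
mol H = 2 × 0.00651 g H₂O ÷ 18.015 g/mol = 0.0007227 mol
mass O = 0.0904 − (0.04339 + 0.0007285) = 0.04628 g → mol O = 0.04628 ÷ 15.999 = 0.002892 mol
Divide by the smallest (0.0007227 mol): C 4.999, H 1.000, O 4.002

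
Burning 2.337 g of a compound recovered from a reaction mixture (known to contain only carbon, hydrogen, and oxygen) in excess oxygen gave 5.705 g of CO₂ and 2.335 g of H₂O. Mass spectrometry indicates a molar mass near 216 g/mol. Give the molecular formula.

mol C = 5.705 g CO₂ ÷ 44.009 g/mol = 0.12963 mol
mol H = 2 × 2.335 g H₂O ÷ 18.015 g/mol = 0.25923 mol
mass O = 2.337 − (1.5570 + 0.26130) = 0.51868 g → mol O = 0.51868 ÷ 15.999 = 0.032420 mol
Divide by the smallest (0.032420 mol): C 3.999, H 7.996, O 1.000
Empirical formula: C4H8O
Empirical-formula mass = 72.11 g/mol; 216 ÷ 72.11 ≈ 3, so the molecular formula is C12H24O3.

C12H24O3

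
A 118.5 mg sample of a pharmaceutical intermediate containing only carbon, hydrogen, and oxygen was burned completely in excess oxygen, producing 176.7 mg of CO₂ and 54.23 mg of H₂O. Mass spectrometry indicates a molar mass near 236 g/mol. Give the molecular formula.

C8H12O8

mol C = 0.1767 g CO₂ ÷ 44.009 g/mol = 0.0040151 mol
mol H = 2 × 0.05423 g H₂O ÷ 18.015 g/mol = 0.0060205 mol
mass O = 0.1185 − (0.048225 + 0.0060687) = 0.064206 g → mol O = 0.064206 ÷ 15.999 = 0.0040131 mol
Divide by the smallest (0.0040131 mol): C 1.000, H 1.500, O 1.000
Multiplying each by 2 gives whole numbers: C 2.00, H 3.00, O 2.00
Empirical formula: C2H3O2
Empirical-formula mass = 59.04 g/mol; 236 ÷ 59.04 ≈ 4, so the molecular formula is C8H12O8.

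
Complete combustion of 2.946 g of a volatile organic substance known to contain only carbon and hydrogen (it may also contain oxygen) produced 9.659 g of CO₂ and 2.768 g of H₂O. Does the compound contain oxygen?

mol C = 9.659 g CO₂ ÷ 44.009 g/mol = 0.21948 mol
mol H = 2 × 2.768 g H₂O ÷ 18.015 g/mol = 0.30730 mol
C and H together account for 2.9459 g — essentially the entire 2.946 g sample — so the compound contains no oxygen.

no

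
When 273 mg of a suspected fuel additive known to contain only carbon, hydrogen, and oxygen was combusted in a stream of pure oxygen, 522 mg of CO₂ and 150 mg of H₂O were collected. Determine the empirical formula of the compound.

C5H7O3

mol C = 0.522 g CO₂ ÷ 44.009 g/mol = 0.01186 mol
mol H = 2 × 0.150 g H₂O ÷ 18.015 g/mol = 0.01665 mol
mass O = 0.273 − (0.1425 + 0.01679) = 0.1137 g → mol O = 0.1137 ÷ 15.999 = 0.007110 mol
Divide by the smallest (0.007110 mol): C 1.668, H 2.342, O 1.000
Multiplying each by 3 gives whole numbers: C 5.00, H 7.03, O 3.00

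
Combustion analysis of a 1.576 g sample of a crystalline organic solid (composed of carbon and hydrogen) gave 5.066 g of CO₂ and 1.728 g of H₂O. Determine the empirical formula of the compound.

C3H5

mol C = 5.066 g CO₂ ÷ 44.009 g/mol = 0.11511 mol
mol H = 2 × 1.728 g H₂O ÷ 18.015 g/mol = 0.19184 mol
Divide by the smallest (0.11511 mol): C 1.000, H 1.667
Multiplying each by 3 gives whole numbers: C 3.00, H 5.00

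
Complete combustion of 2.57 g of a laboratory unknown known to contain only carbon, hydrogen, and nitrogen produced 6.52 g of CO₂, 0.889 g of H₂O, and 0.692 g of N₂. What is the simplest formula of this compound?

C3H2N

mol C = 6.52 g CO₂ ÷ 44.009 g/mol = 0.1482 mol
mol H = 2 × 0.889 g H₂O ÷ 18.015 g/mol = 0.09870 mol
mol N = 2 × 0.692 g N₂ ÷ 28.014 g/mol = 0.04940 mol
Divide by the smallest (0.04940 mol): C 2.999, H 1.998, N 1.000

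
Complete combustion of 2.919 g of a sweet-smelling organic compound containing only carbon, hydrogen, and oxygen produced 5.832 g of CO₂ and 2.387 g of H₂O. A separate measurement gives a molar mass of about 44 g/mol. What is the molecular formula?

C2H4O

mol C = 5.832 g CO₂ ÷ 44.009 g/mol = 0.13252 mol
mol H = 2 × 2.387 g H₂O ÷ 18.015 g/mol = 0.26500 mol
mass O = 2.919 − (1.5917 + 0.26712) = 1.0602 g → mol O = 1.0602 ÷ 15.999 = 0.066267 mol
Divide by the smallest (0.066267 mol): C 2.000, H 3.999, O 1.000
Empirical formula: C2H4O
Empirical-formula mass = 44.05 g/mol; 44 ÷ 44.05 ≈ 1, so the molecular formula is C2H4O.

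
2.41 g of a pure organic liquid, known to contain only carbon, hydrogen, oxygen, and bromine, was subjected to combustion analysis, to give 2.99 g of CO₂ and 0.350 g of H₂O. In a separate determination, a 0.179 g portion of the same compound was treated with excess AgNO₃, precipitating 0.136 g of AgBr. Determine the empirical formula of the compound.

C7H4BrO5

mol C = 2.99 g CO₂ ÷ 44.009 g/mol = 0.06794 mol
mol H = 2 × 0.350 g H₂O ÷ 18.015 g/mol = 0.03886 mol
From the AgBr data: mol Br per gram of compound = (0.136 ÷ 187.772) ÷ 0.179 = 0.004046 mol/g, so in the 2.41 g combustion sample mol Br = 0.009752 mol
mass O = 2.41 − (0.8160 + 0.03917 + 0.7792) = 0.7756 g → mol O = 0.7756 ÷ 15.999 = 0.04848 mol
Divide by the smallest (0.009752 mol): C 6.967, H 3.985, Br 1.000, O 4.971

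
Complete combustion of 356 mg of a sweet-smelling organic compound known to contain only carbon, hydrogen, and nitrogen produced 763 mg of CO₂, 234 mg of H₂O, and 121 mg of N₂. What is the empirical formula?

C2H3N

mol C = 0.763 g CO₂ ÷ 44.009 g/mol = 0.01734 mol
mol H = 2 × 0.234 g H₂O ÷ 18.015 g/mol = 0.02598 mol
mol N = 2 × 0.121 g N₂ ÷ 28.014 g/mol = 0.008639 mol
Divide by the smallest (0.008639 mol): C 2.007, H 3.007, N 1.000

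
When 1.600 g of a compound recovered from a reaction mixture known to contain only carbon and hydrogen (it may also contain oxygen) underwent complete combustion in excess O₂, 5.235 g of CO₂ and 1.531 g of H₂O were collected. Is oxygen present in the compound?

no

mol C = 5.235 g CO₂ ÷ 44.009 g/mol = 0.11895 mol
mol H = 2 × 1.531 g H₂O ÷ 18.015 g/mol = 0.16997 mol
C and H together account for 1.6001 g — essentially the entire 1.600 g sample — so the compound contains no oxygen.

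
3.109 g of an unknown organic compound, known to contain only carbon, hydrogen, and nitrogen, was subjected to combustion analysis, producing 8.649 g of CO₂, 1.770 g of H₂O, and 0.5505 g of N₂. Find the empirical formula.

mol C = 8.649 g CO₂ ÷ 44.009 g/mol = 0.19653 mol
mol H = 2 × 1.770 g H₂O ÷ 18.015 g/mol = 0.19650 mol
mol N = 2 × 0.5505 g N₂ ÷ 28.014 g/mol = 0.039302 mol
Divide by the smallest (0.039302 mol): C 5.000, H 5.000, N 1.000

C5H5N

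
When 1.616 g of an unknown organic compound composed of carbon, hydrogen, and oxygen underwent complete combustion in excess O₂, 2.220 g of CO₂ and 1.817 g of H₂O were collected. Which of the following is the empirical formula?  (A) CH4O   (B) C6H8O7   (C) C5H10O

mol C = 2.220 g CO₂ ÷ 44.009 g/mol = 0.050444 mol
mol H = 2 × 1.817 g H₂O ÷ 18.015 g/mol = 0.20172 mol
mass O = 1.616 − (0.60589 + 0.20333) = 0.80678 g → mol O = 0.80678 ÷ 15.999 = 0.050427 mol
Divide by the smallest (0.050427 mol): C 1.000, H 4.000, O 1.000

(A) CH4O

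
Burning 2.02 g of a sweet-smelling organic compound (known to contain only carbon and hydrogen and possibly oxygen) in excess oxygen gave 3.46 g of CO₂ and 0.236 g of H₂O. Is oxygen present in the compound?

mol C = 3.46 g CO₂ ÷ 44.009 g/mol = 0.07862 mol
mol H = 2 × 0.236 g H₂O ÷ 18.015 g/mol = 0.02620 mol
C and H account for only 0.9707 g of the 2.02 g sample; the remaining 1.049 g must be oxygen.

yes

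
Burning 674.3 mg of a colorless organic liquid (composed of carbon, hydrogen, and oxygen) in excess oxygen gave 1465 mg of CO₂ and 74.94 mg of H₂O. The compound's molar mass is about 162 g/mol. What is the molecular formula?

mol C = 1.465 g CO₂ ÷ 44.009 g/mol = 0.033289 mol
mol H = 2 × 0.07494 g H₂O ÷ 18.015 g/mol = 0.0083197 mol
mass O = 0.6743 − (0.39983 + 0.0083863) = 0.26608 g → mol O = 0.26608 ÷ 15.999 = 0.016631 mol
Divide by the smallest (0.0083197 mol): C 4.001, H 1.000, O 1.999
Empirical formula: C4HO2
Empirical-formula mass = 81.05 g/mol; 162 ÷ 81.05 ≈ 2, so the molecular formula is C8H2O4.

C8H2O4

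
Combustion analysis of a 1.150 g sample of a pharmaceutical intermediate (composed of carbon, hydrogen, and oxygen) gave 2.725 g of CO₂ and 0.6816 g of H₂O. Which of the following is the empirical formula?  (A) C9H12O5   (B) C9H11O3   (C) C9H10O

mol C = 2.725 g CO₂ ÷ 44.009 g/mol = 0.061919 mol
mol H = 2 × 0.6816 g H₂O ÷ 18.015 g/mol = 0.075670 mol
mass O = 1.150 − (0.74371 + 0.076276) = 0.33001 g → mol O = 0.33001 ÷ 15.999 = 0.020627 mol
Divide by the smallest (0.020627 mol): C 3.002, H 3.668, O 1.000
Multiplying each by 3 gives whole numbers: C 9.01, H 11.01, O 3.00

(B) C9H11O3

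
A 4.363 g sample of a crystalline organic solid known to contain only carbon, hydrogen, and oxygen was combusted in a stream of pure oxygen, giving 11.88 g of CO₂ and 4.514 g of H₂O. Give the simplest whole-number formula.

C7H13O

mol C = 11.88 g CO₂ ÷ 44.009 g/mol = 0.26994 mol
mol H = 2 × 4.514 g H₂O ÷ 18.015 g/mol = 0.50114 mol
mass O = 4.363 − (3.2423 + 0.50515) = 0.61555 g → mol O = 0.61555 ÷ 15.999 = 0.038474 mol
Divide by the smallest (0.038474 mol): C 7.016, H 13.025, O 1.000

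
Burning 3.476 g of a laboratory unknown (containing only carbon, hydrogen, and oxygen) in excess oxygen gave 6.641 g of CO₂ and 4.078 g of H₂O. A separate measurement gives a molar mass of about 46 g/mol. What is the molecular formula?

mol C = 6.641 g CO₂ ÷ 44.009 g/mol = 0.15090 mol
mol H = 2 × 4.078 g H₂O ÷ 18.015 g/mol = 0.45273 mol
mass O = 3.476 − (1.8125 + 0.45636) = 1.2072 g → mol O = 1.2072 ÷ 15.999 = 0.075453 mol
Divide by the smallest (0.075453 mol): C 2.000, H 6.000, O 1.000
Empirical formula: C2H6O
Empirical-formula mass = 46.07 g/mol; 46 ÷ 46.07 ≈ 1, so the molecular formula is C2H6O.

C2H6O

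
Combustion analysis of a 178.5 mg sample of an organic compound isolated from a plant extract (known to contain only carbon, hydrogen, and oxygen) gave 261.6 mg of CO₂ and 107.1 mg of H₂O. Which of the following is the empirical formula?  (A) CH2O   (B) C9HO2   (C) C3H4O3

mol C = 0.2616 g CO₂ ÷ 44.009 g/mol = 0.0059442 mol
mol H = 2 × 0.1071 g H₂O ÷ 18.015 g/mol = 0.011890 mol
mass O = 0.1785 − (0.071396 + 0.011985) = 0.095119 g → mol O = 0.095119 ÷ 15.999 = 0.0059453 mol
Divide by the smallest (0.0059442 mol): C 1.000, H 2.000, O 1.000

(A) CH2O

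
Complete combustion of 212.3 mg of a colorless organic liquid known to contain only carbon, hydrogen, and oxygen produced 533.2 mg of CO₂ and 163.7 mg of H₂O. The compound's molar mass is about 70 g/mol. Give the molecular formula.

C4H6O

mol C = 0.5332 g CO₂ ÷ 44.009 g/mol = 0.012116 mol
mol H = 2 × 0.1637 g H₂O ÷ 18.015 g/mol = 0.018174 mol
mass O = 0.2123 − (0.14552 + 0.018319) = 0.048459 g → mol O = 0.048459 ÷ 15.999 = 0.0030289 mol
Divide by the smallest (0.0030289 mol): C 4.000, H 6.000, O 1.000
Empirical formula: C4H6O
Empirical-formula mass = 70.09 g/mol; 70 ÷ 70.09 ≈ 1, so the molecular formula is C4H6O.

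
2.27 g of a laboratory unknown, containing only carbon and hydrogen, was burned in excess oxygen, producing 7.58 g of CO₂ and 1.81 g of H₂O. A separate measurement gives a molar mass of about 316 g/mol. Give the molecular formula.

C24H28

mol C = 7.58 g CO₂ ÷ 44.009 g/mol = 0.1722 mol
mol H = 2 × 1.81 g H₂O ÷ 18.015 g/mol = 0.2009 mol
Divide by the smallest (0.1722 mol): C 1.000, H 1.167
Multiplying each by 6 gives whole numbers: C 6.00, H 7.00
Empirical formula: C6H7
Empirical-formula mass = 79.12 g/mol; 316 ÷ 79.12 ≈ 4, so the molecular formula is C24H28.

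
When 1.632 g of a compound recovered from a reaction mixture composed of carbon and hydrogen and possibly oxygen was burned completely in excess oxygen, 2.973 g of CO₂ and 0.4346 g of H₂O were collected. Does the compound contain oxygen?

mol C = 2.973 g CO₂ ÷ 44.009 g/mol = 0.067554 mol
mol H = 2 × 0.4346 g H₂O ÷ 18.015 g/mol = 0.048249 mol
C and H account for only 0.86003 g of the 1.632 g sample; the remaining 0.77197 g must be oxygen.

yes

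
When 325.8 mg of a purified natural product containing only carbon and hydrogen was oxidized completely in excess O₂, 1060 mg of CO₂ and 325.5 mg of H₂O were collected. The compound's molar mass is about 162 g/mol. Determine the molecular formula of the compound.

C12H18

mol C = 1.060 g CO₂ ÷ 44.009 g/mol = 0.024086 mol
mol H = 2 × 0.3255 g H₂O ÷ 18.015 g/mol = 0.036137 mol
Divide by the smallest (0.024086 mol): C 1.000, H 1.500
Multiplying each by 2 gives whole numbers: C 2.00, H 3.00
Empirical formula: C2H3
Empirical-formula mass = 27.05 g/mol; 162 ÷ 27.05 ≈ 6, so the molecular formula is C12H18.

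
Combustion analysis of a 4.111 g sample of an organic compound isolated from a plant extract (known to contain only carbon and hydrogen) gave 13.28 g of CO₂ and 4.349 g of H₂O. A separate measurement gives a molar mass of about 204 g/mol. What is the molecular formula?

mol C = 13.28 g CO₂ ÷ 44.009 g/mol = 0.30176 mol
mol H = 2 × 4.349 g H₂O ÷ 18.015 g/mol = 0.48282 mol
Divide by the smallest (0.30176 mol): C 1.000, H 1.600
Multiplying each by 5 gives whole numbers: C 5.00, H 8.00
Empirical formula: C5H8
Empirical-formula mass = 68.12 g/mol; 204 ÷ 68.12 ≈ 3, so the molecular formula is C15H24.

C15H24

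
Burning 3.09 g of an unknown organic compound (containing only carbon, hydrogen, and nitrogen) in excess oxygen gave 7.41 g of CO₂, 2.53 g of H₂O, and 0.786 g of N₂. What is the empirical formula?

mol C = 7.41 g CO₂ ÷ 44.009 g/mol = 0.1684 mol
mol H = 2 × 2.53 g H₂O ÷ 18.015 g/mol = 0.2809 mol
mol N = 2 × 0.786 g N₂ ÷ 28.014 g/mol = 0.05611 mol
Divide by the smallest (0.05611 mol): C 3.001, H 5.005, N 1.000

C3H5N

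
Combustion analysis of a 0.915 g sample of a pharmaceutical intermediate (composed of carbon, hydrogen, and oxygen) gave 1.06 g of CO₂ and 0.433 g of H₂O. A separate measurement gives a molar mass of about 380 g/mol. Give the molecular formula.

mol C = 1.06 g CO₂ ÷ 44.009 g/mol = 0.02409 mol
mol H = 2 × 0.433 g H₂O ÷ 18.015 g/mol = 0.04807 mol
mass O = 0.915 − (0.2893 + 0.04846) = 0.5772 g → mol O = 0.5772 ÷ 15.999 = 0.03608 mol
Divide by the smallest (0.02409 mol): C 1.000, H 1.996, O 1.498
Multiplying each by 2 gives whole numbers: C 2.00, H 3.99, O 3.00
Empirical formula: C2H4O3
Empirical-formula mass = 76.05 g/mol; 380 ÷ 76.05 ≈ 5, so the molecular formula is C10H20O15.

C10H20O15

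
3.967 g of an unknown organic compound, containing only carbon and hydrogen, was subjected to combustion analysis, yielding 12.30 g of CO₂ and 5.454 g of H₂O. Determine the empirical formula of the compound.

C6H13

mol C = 12.30 g CO₂ ÷ 44.009 g/mol = 0.27949 mol
mol H = 2 × 5.454 g H₂O ÷ 18.015 g/mol = 0.60550 mol
Divide by the smallest (0.27949 mol): C 1.000, H 2.166
Multiplying each by 6 gives whole numbers: C 6.00, H 13.00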